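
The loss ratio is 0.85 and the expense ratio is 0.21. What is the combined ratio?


Combined ratio = loss ratio + expense ratio
= 0.85 + 0.21
= 1.06


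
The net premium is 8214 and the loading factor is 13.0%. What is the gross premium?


Gross = net * (1 + loading)
= 8214 * (1 + 0.13)
= 8214 * 1.13
= 9281.82


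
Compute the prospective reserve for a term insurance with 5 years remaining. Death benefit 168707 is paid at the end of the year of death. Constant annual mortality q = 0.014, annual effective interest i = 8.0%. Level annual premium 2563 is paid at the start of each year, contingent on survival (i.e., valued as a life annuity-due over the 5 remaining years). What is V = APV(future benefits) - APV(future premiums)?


v = 1/(1+i) = 0.925926
APV(future benefits) per unit = sum_{k=0}^{4} k_p_x * q * v^(k+1) = 0.054472
APV(future benefits) = 168707 * 0.054472 = 9189.8493
Life annuity-due factor ä_{x:5} = sum_{k=0}^{4} k_p_x * v^k = 4.202145
APV(future premiums) = 2563 * 4.202145 = 10770.097
V = 9189.8493 - 10770.097
= -1580.2477


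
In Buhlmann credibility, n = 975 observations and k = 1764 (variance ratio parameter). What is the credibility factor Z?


Z = n / (n + k)
= 975 / (975 + 1764)
= 975 / 2739
= 0.356


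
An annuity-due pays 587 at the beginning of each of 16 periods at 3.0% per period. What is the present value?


PV_due = PMT * (1-(1+i)^(-n))/i * (1+i)
PV_immediate = 7373.3669
PV_due = 7373.3669 * 1.03
= 7594.5679


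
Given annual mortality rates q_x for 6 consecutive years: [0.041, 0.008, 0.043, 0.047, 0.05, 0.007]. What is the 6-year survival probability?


p_k = 1 - q_k for each year
Survival = product of (1 - q_k)
= 0.959 * 0.992 * 0.957 * 0.953 * 0.95 * 0.993
= 0.8185


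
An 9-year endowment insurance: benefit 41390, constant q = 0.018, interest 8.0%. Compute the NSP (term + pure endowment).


Term component = 4372.7735
Pure endowment = 9_p_x * v^9 * benefit = 0.849187 * 0.500249 * 41390 = 17582.6778
NSP = 21955.4512


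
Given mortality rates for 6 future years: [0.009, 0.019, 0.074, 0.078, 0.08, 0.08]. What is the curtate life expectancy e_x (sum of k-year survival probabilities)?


e_x = sum_{k=1}^{n} k_p_x
k_p_x values:
  1_p_x = 0.991
  2_p_x = 0.972171
  3_p_x = 0.90023
  4_p_x = 0.830012
  5_p_x = 0.763611
  6_p_x = 0.702522
e_x = 5.1595


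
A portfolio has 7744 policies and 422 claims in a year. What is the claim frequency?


frequency = claims / policies
= 422 / 7744
= 0.0545


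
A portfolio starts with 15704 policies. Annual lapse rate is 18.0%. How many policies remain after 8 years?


remaining = initial * (1 - lapse)^years
= 15704 * (1 - 0.18)^8
= 15704 * 0.204414
= 3210.1188


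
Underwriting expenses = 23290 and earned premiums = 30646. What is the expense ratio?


Expense ratio = expenses / premiums
= 23290 / 30646
= 0.76


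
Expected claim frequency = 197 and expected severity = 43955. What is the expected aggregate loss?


E[S] = E[N] * E[X]
= 197 * 43955
= 8.6591e+06


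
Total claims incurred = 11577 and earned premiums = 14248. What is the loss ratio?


Loss ratio = claims / premiums
= 11577 / 14248
= 0.8125


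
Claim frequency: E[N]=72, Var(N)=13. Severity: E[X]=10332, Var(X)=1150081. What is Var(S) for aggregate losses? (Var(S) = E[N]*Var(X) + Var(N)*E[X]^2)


Var(S) = E[N]*Var(X) + Var(N)*E[X]^2
= 72*1150081 + 13*10332^2
= 82805832 + 1387752912
= 1.4706e+09


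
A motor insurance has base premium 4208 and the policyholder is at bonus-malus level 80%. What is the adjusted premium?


adjusted = base * BM_level / 100
= 4208 * 80 / 100
= 4208 * 0.8
= 3366.4


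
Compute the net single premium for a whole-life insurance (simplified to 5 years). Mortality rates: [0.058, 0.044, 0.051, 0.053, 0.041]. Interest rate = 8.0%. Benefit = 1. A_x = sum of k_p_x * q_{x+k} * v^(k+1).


v = 0.925926
Year 0: k_p_x=1.0, q=0.058, term=0.053704
Year 1: k_p_x=0.942, q=0.044, term=0.035535
Year 2: k_p_x=0.900552, q=0.051, term=0.036459
Year 3: k_p_x=0.854624, q=0.053, term=0.033293
Year 4: k_p_x=0.809329, q=0.041, term=0.022583
A_x = 0.1816


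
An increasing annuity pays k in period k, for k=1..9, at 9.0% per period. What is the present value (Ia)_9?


(Ia)_n = sum_{k=1}^{n} k * v^k, v = 1/(1+i)
v = 0.917431
Sum computed term by term:
(Ia)_9 = 26.5663


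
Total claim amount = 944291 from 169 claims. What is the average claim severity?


severity = total / number
= 944291 / 169
= 5587.5207


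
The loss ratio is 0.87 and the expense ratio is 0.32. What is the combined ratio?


Combined ratio = loss ratio + expense ratio
= 0.87 + 0.32
= 1.19


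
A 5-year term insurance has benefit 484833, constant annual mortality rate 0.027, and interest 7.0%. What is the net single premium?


NSP = benefit * sum_{k=0}^{n-1} k_p_x * q * v^(k+1)
With constant q=0.027, v=0.934579
Sum = 0.105274
NSP = 484833 * 0.105274
= 51040.4639


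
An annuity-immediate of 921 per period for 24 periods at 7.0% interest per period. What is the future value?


FV = PMT * ((1+i)^n - 1) / i
= 921 * ((1.07)^24 - 1) / 0.07
= 921 * (5.072367 - 1) / 0.07
= 53580.7138


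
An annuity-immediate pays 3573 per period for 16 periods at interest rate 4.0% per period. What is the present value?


PV = PMT * (1 - (1+i)^(-n)) / i
= 3573 * (1 - (1+0.04)^(-16)) / 0.04
= 3573 * (1 - 0.533908) / 0.04
= 3573 * 11.652296
= 41633.6522


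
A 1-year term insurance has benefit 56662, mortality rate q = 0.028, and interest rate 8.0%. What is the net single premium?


NSP = benefit * q * v
v = 1/(1+i) = 0.925926
NSP = 56662 * 0.028 * 0.925926
= 1469.0148


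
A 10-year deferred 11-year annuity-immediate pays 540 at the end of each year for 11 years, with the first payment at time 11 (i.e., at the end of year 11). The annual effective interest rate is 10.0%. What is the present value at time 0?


PV at time 10 of the 11-year annuity-immediate:
a_n = 540 * (1-(1+0.1)^(-11))/0.1 = 3507.3329
Discount back 10 years to time 0:
PV = 3507.3329 * (1+0.1)^(-10)
= 3507.3329 * 0.385543
= 1352.2287


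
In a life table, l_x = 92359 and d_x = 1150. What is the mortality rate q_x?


q_x = d_x / l_x
= 1150 / 92359
= 0.0125


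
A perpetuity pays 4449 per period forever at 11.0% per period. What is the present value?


PV = PMT / i
= 4449 / 0.11
= 40445.4545


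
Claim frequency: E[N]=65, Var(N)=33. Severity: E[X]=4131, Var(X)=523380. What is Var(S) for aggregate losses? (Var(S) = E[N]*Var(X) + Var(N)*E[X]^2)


Var(S) = E[N]*Var(X) + Var(N)*E[X]^2
= 65*523380 + 33*4131^2
= 34019700 + 563150313
= 5.9717e+08


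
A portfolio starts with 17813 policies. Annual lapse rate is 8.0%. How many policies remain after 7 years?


remaining = initial * (1 - lapse)^years
= 17813 * (1 - 0.08)^7
= 17813 * 0.557847
= 9936.9215


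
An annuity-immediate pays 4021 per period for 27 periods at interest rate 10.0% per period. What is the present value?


PV = PMT * (1 - (1+i)^(-n)) / i
= 4021 * (1 - (1+0.1)^(-27)) / 0.1
= 4021 * (1 - 0.076278) / 0.1
= 4021 * 9.237223
= 37142.8743


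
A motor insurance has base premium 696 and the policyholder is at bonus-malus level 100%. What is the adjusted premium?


adjusted = base * BM_level / 100
= 696 * 100 / 100
= 696 * 1.0
= 696.0


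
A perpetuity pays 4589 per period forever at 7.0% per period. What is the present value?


PV = PMT / i
= 4589 / 0.07
= 65557.1429


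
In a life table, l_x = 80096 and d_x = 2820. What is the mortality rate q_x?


q_x = d_x / l_x
= 2820 / 80096
= 0.0352


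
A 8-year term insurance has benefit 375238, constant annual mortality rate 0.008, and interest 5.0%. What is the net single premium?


NSP = benefit * sum_{k=0}^{n-1} k_p_x * q * v^(k+1)
With constant q=0.008, v=0.952381
Sum = 0.050384
NSP = 375238 * 0.050384
= 18906.0263


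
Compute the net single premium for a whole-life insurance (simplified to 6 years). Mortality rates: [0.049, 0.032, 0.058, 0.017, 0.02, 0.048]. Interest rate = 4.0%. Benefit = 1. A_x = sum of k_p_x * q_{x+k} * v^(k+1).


v = 0.961538
Year 0: k_p_x=1.0, q=0.049, term=0.047115
Year 1: k_p_x=0.951, q=0.032, term=0.028136
Year 2: k_p_x=0.920568, q=0.058, term=0.047466
Year 3: k_p_x=0.867175, q=0.017, term=0.012602
Year 4: k_p_x=0.852433, q=0.02, term=0.014013
Year 5: k_p_x=0.835384, q=0.048, term=0.03169
A_x = 0.181


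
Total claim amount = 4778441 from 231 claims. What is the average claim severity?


severity = total / number
= 4778441 / 231
= 20685.8918


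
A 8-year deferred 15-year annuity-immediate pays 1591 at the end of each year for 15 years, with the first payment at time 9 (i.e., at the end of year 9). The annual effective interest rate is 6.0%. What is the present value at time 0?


PV at time 8 of the 15-year annuity-immediate:
a_n = 1591 * (1-(1+0.06)^(-15))/0.06 = 15452.1881
Discount back 8 years to time 0:
PV = 15452.1881 * (1+0.06)^(-8)
= 15452.1881 * 0.627412
= 9694.894


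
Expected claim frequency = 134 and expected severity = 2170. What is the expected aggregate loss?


E[S] = E[N] * E[X]
= 134 * 2170
= 290780


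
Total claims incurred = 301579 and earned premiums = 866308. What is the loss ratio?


Loss ratio = claims / premiums
= 301579 / 866308
= 0.3481


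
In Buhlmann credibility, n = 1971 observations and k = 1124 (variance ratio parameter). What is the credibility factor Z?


Z = n / (n + k)
= 1971 / (1971 + 1124)
= 1971 / 3095
= 0.6368


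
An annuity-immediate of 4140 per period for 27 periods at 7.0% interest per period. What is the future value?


FV = PMT * ((1+i)^n - 1) / i
= 4140 * ((1.07)^27 - 1) / 0.07
= 4140 * (6.213868 - 1) / 0.07
= 308363.0284


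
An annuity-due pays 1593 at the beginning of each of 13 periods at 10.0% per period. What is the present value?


PV_due = PMT * (1-(1+i)^(-n))/i * (1+i)
PV_immediate = 11315.6464
PV_due = 11315.6464 * 1.1
= 12447.2111


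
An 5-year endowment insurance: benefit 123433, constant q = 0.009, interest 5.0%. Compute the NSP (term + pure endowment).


Term component = 4727.969
Pure endowment = 5_p_x * v^5 * benefit = 0.955803 * 0.783526 * 123433 = 92438.5366
NSP = 97166.5056


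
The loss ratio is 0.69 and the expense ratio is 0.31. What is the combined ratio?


Combined ratio = loss ratio + expense ratio
= 0.69 + 0.31
= 1.0


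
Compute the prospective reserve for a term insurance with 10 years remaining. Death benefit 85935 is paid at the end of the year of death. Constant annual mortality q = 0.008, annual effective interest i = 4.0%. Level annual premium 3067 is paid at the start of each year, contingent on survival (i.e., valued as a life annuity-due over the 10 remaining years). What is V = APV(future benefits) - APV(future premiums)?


v = 1/(1+i) = 0.961538
APV(future benefits) per unit = sum_{k=0}^{9} k_p_x * q * v^(k+1) = 0.062763
APV(future benefits) = 85935 * 0.062763 = 5393.5136
Life annuity-due factor ä_{x:10} = sum_{k=0}^{9} k_p_x * v^k = 8.159153
APV(future premiums) = 3067 * 8.159153 = 25024.1208
V = 5393.5136 - 25024.1208
= -19630.6072


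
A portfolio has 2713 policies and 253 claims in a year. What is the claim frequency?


frequency = claims / policies
= 253 / 2713
= 0.0933


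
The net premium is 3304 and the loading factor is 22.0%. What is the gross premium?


Gross = net * (1 + loading)
= 3304 * (1 + 0.22)
= 3304 * 1.22
= 4030.88


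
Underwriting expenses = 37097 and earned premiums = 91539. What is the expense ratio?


Expense ratio = expenses / premiums
= 37097 / 91539
= 0.4053


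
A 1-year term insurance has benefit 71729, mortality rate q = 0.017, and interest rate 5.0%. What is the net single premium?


NSP = benefit * q * v
v = 1/(1+i) = 0.952381
NSP = 71729 * 0.017 * 0.952381
= 1161.3267


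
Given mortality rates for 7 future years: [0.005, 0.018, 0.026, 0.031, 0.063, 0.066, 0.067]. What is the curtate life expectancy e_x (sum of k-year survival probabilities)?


e_x = sum_{k=1}^{n} k_p_x
k_p_x values:
  1_p_x = 0.995
  2_p_x = 0.97709
  3_p_x = 0.951686
  4_p_x = 0.922183
  5_p_x = 0.864086
  6_p_x = 0.807056
  7_p_x = 0.752983
e_x = 6.2701


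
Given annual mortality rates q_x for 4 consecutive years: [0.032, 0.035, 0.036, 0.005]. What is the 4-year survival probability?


p_k = 1 - q_k for each year
Survival = product of (1 - q_k)
= 0.968 * 0.965 * 0.964 * 0.995
= 0.896


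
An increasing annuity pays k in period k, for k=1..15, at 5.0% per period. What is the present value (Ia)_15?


(Ia)_n = sum_{k=1}^{n} k * v^k, v = 1/(1+i)
v = 0.952381
Sum computed term by term:
(Ia)_15 = 73.6677


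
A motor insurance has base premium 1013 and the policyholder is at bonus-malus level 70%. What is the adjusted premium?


adjusted = base * BM_level / 100
= 1013 * 70 / 100
= 1013 * 0.7
= 709.1


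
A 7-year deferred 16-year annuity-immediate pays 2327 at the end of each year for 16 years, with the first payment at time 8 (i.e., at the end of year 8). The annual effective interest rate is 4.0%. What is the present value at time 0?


PV at time 7 of the 16-year annuity-immediate:
a_n = 2327 * (1-(1+0.04)^(-16))/0.04 = 27114.8919
Discount back 7 years to time 0:
PV = 27114.8919 * (1+0.04)^(-7)
= 27114.8919 * 0.759918
= 20605.0893


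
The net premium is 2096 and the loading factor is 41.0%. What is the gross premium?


Gross = net * (1 + loading)
= 2096 * (1 + 0.41)
= 2096 * 1.41
= 2955.36


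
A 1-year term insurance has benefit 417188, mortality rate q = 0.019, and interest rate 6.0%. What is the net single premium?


NSP = benefit * q * v
v = 1/(1+i) = 0.943396
NSP = 417188 * 0.019 * 0.943396
= 7477.8981


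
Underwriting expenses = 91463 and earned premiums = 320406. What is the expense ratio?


Expense ratio = expenses / premiums
= 91463 / 320406
= 0.2855


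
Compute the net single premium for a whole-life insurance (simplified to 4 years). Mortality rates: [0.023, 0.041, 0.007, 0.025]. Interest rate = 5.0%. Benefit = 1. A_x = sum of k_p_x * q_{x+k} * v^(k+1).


v = 0.952381
Year 0: k_p_x=1.0, q=0.023, term=0.021905
Year 1: k_p_x=0.977, q=0.041, term=0.036333
Year 2: k_p_x=0.936943, q=0.007, term=0.005666
Year 3: k_p_x=0.930384, q=0.025, term=0.019136
A_x = 0.083


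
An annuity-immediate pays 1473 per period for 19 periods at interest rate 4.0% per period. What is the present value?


PV = PMT * (1 - (1+i)^(-n)) / i
= 1473 * (1 - (1+0.04)^(-19)) / 0.04
= 1473 * (1 - 0.474642) / 0.04
= 1473 * 13.133939
= 19346.2927


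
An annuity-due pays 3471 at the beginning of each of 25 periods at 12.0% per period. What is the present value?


PV_due = PMT * (1-(1+i)^(-n))/i * (1+i)
PV_immediate = 27223.5359
PV_due = 27223.5359 * 1.12
= 30490.3602


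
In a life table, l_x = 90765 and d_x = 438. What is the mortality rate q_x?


q_x = d_x / l_x
= 438 / 90765
= 0.0048


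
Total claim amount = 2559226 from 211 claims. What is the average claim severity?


severity = total / number
= 2559226 / 211
= 12129.0332


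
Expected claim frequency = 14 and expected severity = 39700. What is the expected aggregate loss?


E[S] = E[N] * E[X]
= 14 * 39700
= 555800


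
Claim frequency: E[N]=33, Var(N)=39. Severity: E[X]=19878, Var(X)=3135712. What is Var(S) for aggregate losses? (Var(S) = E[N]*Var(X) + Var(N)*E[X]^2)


Var(S) = E[N]*Var(X) + Var(N)*E[X]^2
= 33*3135712 + 39*19878^2
= 103478496 + 15410260476
= 1.5514e+10


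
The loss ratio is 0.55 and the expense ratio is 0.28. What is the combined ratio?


Combined ratio = loss ratio + expense ratio
= 0.55 + 0.28
= 0.83


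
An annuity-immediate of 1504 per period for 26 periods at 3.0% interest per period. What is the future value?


FV = PMT * ((1+i)^n - 1) / i
= 1504 * ((1.03)^26 - 1) / 0.03
= 1504 * (2.156591 - 1) / 0.03
= 57983.7755


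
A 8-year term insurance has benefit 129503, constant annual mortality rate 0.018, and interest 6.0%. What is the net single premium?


NSP = benefit * sum_{k=0}^{n-1} k_p_x * q * v^(k+1)
With constant q=0.018, v=0.943396
Sum = 0.105564
NSP = 129503 * 0.105564
= 13670.8394


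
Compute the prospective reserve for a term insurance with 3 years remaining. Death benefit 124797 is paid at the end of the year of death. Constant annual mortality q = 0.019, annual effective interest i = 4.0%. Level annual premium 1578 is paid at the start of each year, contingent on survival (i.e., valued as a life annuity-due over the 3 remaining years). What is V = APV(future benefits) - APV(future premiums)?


v = 1/(1+i) = 0.961538
APV(future benefits) per unit = sum_{k=0}^{2} k_p_x * q * v^(k+1) = 0.051757
APV(future benefits) = 124797 * 0.051757 = 6459.1442
Life annuity-due factor ä_{x:3} = sum_{k=0}^{2} k_p_x * v^k = 2.833026
APV(future premiums) = 1578 * 2.833026 = 4470.5151
V = 6459.1442 - 4470.5151
= 1988.629


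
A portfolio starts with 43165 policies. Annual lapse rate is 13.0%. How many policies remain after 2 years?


remaining = initial * (1 - lapse)^years
= 43165 * (1 - 0.13)^2
= 43165 * 0.7569
= 32671.5885


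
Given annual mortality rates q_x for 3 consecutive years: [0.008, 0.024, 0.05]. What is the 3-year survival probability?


p_k = 1 - q_k for each year
Survival = product of (1 - q_k)
= 0.992 * 0.976 * 0.95
= 0.9198


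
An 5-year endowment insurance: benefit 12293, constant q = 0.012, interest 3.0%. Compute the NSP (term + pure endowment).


Term component = 660.0301
Pure endowment = 5_p_x * v^5 * benefit = 0.941423 * 0.862609 * 12293 = 9982.8945
NSP = 10642.9246


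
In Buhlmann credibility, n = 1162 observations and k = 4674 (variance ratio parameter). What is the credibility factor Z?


Z = n / (n + k)
= 1162 / (1162 + 4674)
= 1162 / 5836
= 0.1991


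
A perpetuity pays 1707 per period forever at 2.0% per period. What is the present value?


PV = PMT / i
= 1707 / 0.02
= 85350.0


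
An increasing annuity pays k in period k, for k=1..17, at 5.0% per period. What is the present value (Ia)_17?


(Ia)_n = sum_{k=1}^{n} k * v^k, v = 1/(1+i)
v = 0.952381
Sum computed term by term:
(Ia)_17 = 88.4145


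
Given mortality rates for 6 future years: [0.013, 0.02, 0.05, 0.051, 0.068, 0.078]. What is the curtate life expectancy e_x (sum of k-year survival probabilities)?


e_x = sum_{k=1}^{n} k_p_x
k_p_x values:
  1_p_x = 0.987
  2_p_x = 0.96726
  3_p_x = 0.918897
  4_p_x = 0.872033
  5_p_x = 0.812735
  6_p_x = 0.749342
e_x = 5.3073


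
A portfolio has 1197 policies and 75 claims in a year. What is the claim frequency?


frequency = claims / policies
= 75 / 1197
= 0.0627


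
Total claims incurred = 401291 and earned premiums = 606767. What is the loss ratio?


Loss ratio = claims / premiums
= 401291 / 606767
= 0.6614


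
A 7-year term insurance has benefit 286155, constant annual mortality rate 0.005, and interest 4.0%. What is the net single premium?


NSP = benefit * sum_{k=0}^{n-1} k_p_x * q * v^(k+1)
With constant q=0.005, v=0.961538
Sum = 0.029587
NSP = 286155 * 0.029587
= 8466.489


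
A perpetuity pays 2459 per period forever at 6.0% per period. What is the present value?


PV = PMT / i
= 2459 / 0.06
= 40983.3333


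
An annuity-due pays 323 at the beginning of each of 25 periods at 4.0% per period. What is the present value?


PV_due = PMT * (1-(1+i)^(-n))/i * (1+i)
PV_immediate = 5045.9318
PV_due = 5045.9318 * 1.04
= 5247.7691


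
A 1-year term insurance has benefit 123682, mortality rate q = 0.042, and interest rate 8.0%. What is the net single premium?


NSP = benefit * q * v
v = 1/(1+i) = 0.925926
NSP = 123682 * 0.042 * 0.925926
= 4809.8556


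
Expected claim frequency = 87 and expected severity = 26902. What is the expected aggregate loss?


E[S] = E[N] * E[X]
= 87 * 26902
= 2.3405e+06


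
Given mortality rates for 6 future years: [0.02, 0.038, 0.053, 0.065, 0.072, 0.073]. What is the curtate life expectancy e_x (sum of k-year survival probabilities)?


e_x = sum_{k=1}^{n} k_p_x
k_p_x values:
  1_p_x = 0.98
  2_p_x = 0.94276
  3_p_x = 0.892794
  4_p_x = 0.834762
  5_p_x = 0.774659
  6_p_x = 0.718109
e_x = 5.1431


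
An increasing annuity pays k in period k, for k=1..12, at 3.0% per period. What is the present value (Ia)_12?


(Ia)_n = sum_{k=1}^{n} k * v^k, v = 1/(1+i)
v = 0.970874
Sum computed term by term:
(Ia)_12 = 61.2022


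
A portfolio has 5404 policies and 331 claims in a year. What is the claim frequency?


frequency = claims / policies
= 331 / 5404
= 0.0613


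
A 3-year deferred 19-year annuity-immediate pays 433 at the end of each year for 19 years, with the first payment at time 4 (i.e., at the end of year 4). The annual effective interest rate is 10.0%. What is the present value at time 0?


PV at time 3 of the 19-year annuity-immediate:
a_n = 433 * (1-(1+0.1)^(-19))/0.1 = 3622.0104
Discount back 3 years to time 0:
PV = 3622.0104 * (1+0.1)^(-3)
= 3622.0104 * 0.751315
= 2721.27


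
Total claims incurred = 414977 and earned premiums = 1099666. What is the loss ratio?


Loss ratio = claims / premiums
= 414977 / 1099666
= 0.3774


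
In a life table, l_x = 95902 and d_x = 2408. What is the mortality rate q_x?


q_x = d_x / l_x
= 2408 / 95902
= 0.0251


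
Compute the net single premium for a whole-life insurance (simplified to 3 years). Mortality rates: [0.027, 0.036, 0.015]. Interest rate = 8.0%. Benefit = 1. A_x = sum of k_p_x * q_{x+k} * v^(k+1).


v = 0.925926
Year 0: k_p_x=1.0, q=0.027, term=0.025
Year 1: k_p_x=0.973, q=0.036, term=0.030031
Year 2: k_p_x=0.937972, q=0.015, term=0.011169
A_x = 0.0662


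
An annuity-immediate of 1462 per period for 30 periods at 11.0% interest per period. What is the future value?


FV = PMT * ((1+i)^n - 1) / i
= 1462 * ((1.11)^30 - 1) / 0.11
= 1462 * (22.892297 - 1) / 0.11
= 290968.5235


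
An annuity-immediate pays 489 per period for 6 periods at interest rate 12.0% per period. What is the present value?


PV = PMT * (1 - (1+i)^(-n)) / i
= 489 * (1 - (1+0.12)^(-6)) / 0.12
= 489 * (1 - 0.506631) / 0.12
= 489 * 4.111407
= 2010.4782


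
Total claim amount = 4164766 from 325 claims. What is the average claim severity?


severity = total / number
= 4164766 / 325
= 12814.6646


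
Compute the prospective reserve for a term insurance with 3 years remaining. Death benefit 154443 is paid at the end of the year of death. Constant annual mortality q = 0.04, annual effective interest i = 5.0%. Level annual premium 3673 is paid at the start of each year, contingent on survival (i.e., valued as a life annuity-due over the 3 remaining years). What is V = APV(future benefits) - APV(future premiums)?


v = 1/(1+i) = 0.952381
APV(future benefits) per unit = sum_{k=0}^{2} k_p_x * q * v^(k+1) = 0.10477
APV(future benefits) = 154443 * 0.10477 = 16180.9436
Life annuity-due factor ä_{x:3} = sum_{k=0}^{2} k_p_x * v^k = 2.750204
APV(future premiums) = 3673 * 2.750204 = 10101.4996
V = 16180.9436 - 10101.4996
= 6079.444


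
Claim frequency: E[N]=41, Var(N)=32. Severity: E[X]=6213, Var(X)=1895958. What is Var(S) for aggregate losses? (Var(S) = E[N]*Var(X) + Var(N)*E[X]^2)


Var(S) = E[N]*Var(X) + Var(N)*E[X]^2
= 41*1895958 + 32*6213^2
= 77734278 + 1235243808
= 1.3130e+09


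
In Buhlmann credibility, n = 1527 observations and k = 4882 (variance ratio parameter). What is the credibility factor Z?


Z = n / (n + k)
= 1527 / (1527 + 4882)
= 1527 / 6409
= 0.2383


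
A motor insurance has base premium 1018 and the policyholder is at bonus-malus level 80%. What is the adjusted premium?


adjusted = base * BM_level / 100
= 1018 * 80 / 100
= 1018 * 0.8
= 814.4


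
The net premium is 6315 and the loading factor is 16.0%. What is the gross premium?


Gross = net * (1 + loading)
= 6315 * (1 + 0.16)
= 6315 * 1.16
= 7325.4


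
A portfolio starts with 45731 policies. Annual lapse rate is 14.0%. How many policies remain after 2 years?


remaining = initial * (1 - lapse)^years
= 45731 * (1 - 0.14)^2
= 45731 * 0.7396
= 33822.6476


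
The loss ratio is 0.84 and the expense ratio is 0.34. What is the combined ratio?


Combined ratio = loss ratio + expense ratio
= 0.84 + 0.34
= 1.18


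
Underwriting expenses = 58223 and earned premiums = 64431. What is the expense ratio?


Expense ratio = expenses / premiums
= 58223 / 64431
= 0.9036


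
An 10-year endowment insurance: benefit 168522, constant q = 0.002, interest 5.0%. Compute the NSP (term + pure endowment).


Term component = 2581.3363
Pure endowment = 10_p_x * v^10 * benefit = 0.980179 * 0.613913 * 168522 = 101407.255
NSP = 103988.5913


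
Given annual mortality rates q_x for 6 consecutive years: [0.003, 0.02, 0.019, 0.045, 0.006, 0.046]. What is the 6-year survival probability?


p_k = 1 - q_k for each year
Survival = product of (1 - q_k)
= 0.997 * 0.98 * 0.981 * 0.955 * 0.994 * 0.954
= 0.868


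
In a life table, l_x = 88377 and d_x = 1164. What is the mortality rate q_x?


q_x = d_x / l_x
= 1164 / 88377
= 0.0132


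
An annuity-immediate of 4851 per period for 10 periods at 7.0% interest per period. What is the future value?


FV = PMT * ((1+i)^n - 1) / i
= 4851 * ((1.07)^10 - 1) / 0.07
= 4851 * (1.967151 - 1) / 0.07
= 67023.5891


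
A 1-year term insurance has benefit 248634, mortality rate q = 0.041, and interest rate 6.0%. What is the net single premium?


NSP = benefit * q * v
v = 1/(1+i) = 0.943396
NSP = 248634 * 0.041 * 0.943396
= 9616.9755


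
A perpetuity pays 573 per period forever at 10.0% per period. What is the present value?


PV = PMT / i
= 573 / 0.1
= 5730.0


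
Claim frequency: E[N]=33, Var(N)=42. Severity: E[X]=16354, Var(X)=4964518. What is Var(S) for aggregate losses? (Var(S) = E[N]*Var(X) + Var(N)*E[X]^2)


Var(S) = E[N]*Var(X) + Var(N)*E[X]^2
= 33*4964518 + 42*16354^2
= 163829094 + 11233039272
= 1.1397e+10


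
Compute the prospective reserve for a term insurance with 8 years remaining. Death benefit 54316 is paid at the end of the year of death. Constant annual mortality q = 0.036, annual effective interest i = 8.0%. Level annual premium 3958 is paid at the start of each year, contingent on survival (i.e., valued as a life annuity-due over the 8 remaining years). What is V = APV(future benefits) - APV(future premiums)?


v = 1/(1+i) = 0.925926
APV(future benefits) per unit = sum_{k=0}^{7} k_p_x * q * v^(k+1) = 0.185299
APV(future benefits) = 54316 * 0.185299 = 10064.6765
Life annuity-due factor ä_{x:8} = sum_{k=0}^{7} k_p_x * v^k = 5.558957
APV(future premiums) = 3958 * 5.558957 = 22002.3508
V = 10064.6765 - 22002.3508
= -11937.6743


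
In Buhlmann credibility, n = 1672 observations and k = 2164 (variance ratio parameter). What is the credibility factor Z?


Z = n / (n + k)
= 1672 / (1672 + 2164)
= 1672 / 3836
= 0.4359


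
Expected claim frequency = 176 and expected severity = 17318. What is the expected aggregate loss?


E[S] = E[N] * E[X]
= 176 * 17318
= 3.0480e+06


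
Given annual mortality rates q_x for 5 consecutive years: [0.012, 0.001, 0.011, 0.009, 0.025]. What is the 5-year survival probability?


p_k = 1 - q_k for each year
Survival = product of (1 - q_k)
= 0.988 * 0.999 * 0.989 * 0.991 * 0.975
= 0.9432


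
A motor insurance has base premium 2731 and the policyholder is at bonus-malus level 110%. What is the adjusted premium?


adjusted = base * BM_level / 100
= 2731 * 110 / 100
= 2731 * 1.1
= 3004.1


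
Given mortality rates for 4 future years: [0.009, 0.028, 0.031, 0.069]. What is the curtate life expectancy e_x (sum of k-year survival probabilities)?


e_x = sum_{k=1}^{n} k_p_x
k_p_x values:
  1_p_x = 0.991
  2_p_x = 0.963252
  3_p_x = 0.933391
  4_p_x = 0.868987
e_x = 3.7566


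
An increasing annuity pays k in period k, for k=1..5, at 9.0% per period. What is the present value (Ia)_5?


(Ia)_n = sum_{k=1}^{n} k * v^k, v = 1/(1+i)
v = 0.917431
Sum computed term by term:
(Ia)_5 = 11.0007


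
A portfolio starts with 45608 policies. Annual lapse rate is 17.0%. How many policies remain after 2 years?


remaining = initial * (1 - lapse)^years
= 45608 * (1 - 0.17)^2
= 45608 * 0.6889
= 31419.3512


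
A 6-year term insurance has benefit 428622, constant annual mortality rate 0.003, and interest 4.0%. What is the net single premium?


NSP = benefit * sum_{k=0}^{n-1} k_p_x * q * v^(k+1)
With constant q=0.003, v=0.961538
Sum = 0.015614
NSP = 428622 * 0.015614
= 6692.6296


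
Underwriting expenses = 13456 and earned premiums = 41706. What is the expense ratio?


Expense ratio = expenses / premiums
= 13456 / 41706
= 0.3226


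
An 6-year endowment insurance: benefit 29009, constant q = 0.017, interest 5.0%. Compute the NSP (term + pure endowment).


Term component = 2404.9388
Pure endowment = 6_p_x * v^6 * benefit = 0.902238 * 0.746215 * 29009 = 19530.7118
NSP = 21935.6506


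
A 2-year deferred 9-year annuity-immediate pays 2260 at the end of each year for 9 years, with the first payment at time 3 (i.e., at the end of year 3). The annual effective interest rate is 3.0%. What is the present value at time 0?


PV at time 2 of the 9-year annuity-immediate:
a_n = 2260 * (1-(1+0.03)^(-9))/0.03 = 17596.6062
Discount back 2 years to time 0:
PV = 17596.6062 * (1+0.03)^(-2)
= 17596.6062 * 0.942596
= 16586.489


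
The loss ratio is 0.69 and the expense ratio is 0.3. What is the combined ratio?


Combined ratio = loss ratio + expense ratio
= 0.69 + 0.3
= 0.99


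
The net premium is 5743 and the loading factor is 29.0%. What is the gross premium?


Gross = net * (1 + loading)
= 5743 * (1 + 0.29)
= 5743 * 1.29
= 7408.47


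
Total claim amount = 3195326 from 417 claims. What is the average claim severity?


severity = total / number
= 3195326 / 417
= 7662.6523


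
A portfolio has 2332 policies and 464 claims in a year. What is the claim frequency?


frequency = claims / policies
= 464 / 2332
= 0.199


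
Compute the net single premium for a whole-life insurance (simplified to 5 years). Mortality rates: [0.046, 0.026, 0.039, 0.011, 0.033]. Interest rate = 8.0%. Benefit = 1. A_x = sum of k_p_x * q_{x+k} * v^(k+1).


v = 0.925926
Year 0: k_p_x=1.0, q=0.046, term=0.042593
Year 1: k_p_x=0.954, q=0.026, term=0.021265
Year 2: k_p_x=0.929196, q=0.039, term=0.028767
Year 3: k_p_x=0.892957, q=0.011, term=0.00722
Year 4: k_p_x=0.883135, q=0.033, term=0.019835
A_x = 0.1197


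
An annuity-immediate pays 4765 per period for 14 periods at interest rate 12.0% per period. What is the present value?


PV = PMT * (1 - (1+i)^(-n)) / i
= 4765 * (1 - (1+0.12)^(-14)) / 0.12
= 4765 * (1 - 0.20462) / 0.12
= 4765 * 6.628168
= 31583.2216


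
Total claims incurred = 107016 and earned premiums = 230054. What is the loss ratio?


Loss ratio = claims / premiums
= 107016 / 230054
= 0.4652


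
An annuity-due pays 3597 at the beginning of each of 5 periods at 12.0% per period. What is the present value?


PV_due = PMT * (1-(1+i)^(-n))/i * (1+i)
PV_immediate = 12966.38
PV_due = 12966.38 * 1.12
= 14522.3456


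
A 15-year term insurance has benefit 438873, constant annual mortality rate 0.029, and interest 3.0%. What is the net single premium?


NSP = benefit * sum_{k=0}^{n-1} k_p_x * q * v^(k+1)
With constant q=0.029, v=0.970874
Sum = 0.288628
NSP = 438873 * 0.288628
= 126671.1323


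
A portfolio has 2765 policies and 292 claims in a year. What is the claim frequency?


frequency = claims / policies
= 292 / 2765
= 0.1056


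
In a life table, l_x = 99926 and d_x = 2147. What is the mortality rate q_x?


q_x = d_x / l_x
= 2147 / 99926
= 0.0215


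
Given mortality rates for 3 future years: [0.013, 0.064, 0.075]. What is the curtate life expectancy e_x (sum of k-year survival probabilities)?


e_x = sum_{k=1}^{n} k_p_x
k_p_x values:
  1_p_x = 0.987
  2_p_x = 0.923832
  3_p_x = 0.854545
e_x = 2.7654


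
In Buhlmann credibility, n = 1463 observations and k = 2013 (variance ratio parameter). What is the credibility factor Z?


Z = n / (n + k)
= 1463 / (1463 + 2013)
= 1463 / 3476
= 0.4209


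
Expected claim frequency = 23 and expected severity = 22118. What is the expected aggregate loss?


E[S] = E[N] * E[X]
= 23 * 22118
= 508714


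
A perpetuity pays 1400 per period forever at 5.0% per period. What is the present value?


PV = PMT / i
= 1400 / 0.05
= 28000.0


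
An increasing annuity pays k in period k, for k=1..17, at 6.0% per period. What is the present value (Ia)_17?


(Ia)_n = sum_{k=1}^{n} k * v^k, v = 1/(1+i)
v = 0.943396
Sum computed term by term:
(Ia)_17 = 79.8783


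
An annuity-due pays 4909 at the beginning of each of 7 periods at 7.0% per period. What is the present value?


PV_due = PMT * (1-(1+i)^(-n))/i * (1+i)
PV_immediate = 26456.0217
PV_due = 26456.0217 * 1.07
= 28307.9432


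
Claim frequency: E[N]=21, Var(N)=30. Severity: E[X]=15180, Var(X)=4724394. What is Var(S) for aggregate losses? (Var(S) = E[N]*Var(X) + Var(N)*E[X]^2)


Var(S) = E[N]*Var(X) + Var(N)*E[X]^2
= 21*4724394 + 30*15180^2
= 99212274 + 6912972000
= 7.0122e+09


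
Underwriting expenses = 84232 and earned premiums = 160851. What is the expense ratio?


Expense ratio = expenses / premiums
= 84232 / 160851
= 0.5237


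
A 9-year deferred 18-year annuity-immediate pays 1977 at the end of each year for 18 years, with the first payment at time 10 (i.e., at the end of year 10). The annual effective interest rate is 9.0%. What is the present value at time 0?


PV at time 9 of the 18-year annuity-immediate:
a_n = 1977 * (1-(1+0.09)^(-18))/0.09 = 17309.8708
Discount back 9 years to time 0:
PV = 17309.8708 * (1+0.09)^(-9)
= 17309.8708 * 0.460428
= 7969.9454


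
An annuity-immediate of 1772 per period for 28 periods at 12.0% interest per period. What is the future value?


FV = PMT * ((1+i)^n - 1) / i
= 1772 * ((1.12)^28 - 1) / 0.12
= 1772 * (23.883866 - 1) / 0.12
= 337918.4285


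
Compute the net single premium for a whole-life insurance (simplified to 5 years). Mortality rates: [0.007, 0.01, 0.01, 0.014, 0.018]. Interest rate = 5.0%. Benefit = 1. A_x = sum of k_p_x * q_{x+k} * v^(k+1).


v = 0.952381
Year 0: k_p_x=1.0, q=0.007, term=0.006667
Year 1: k_p_x=0.993, q=0.01, term=0.009007
Year 2: k_p_x=0.98307, q=0.01, term=0.008492
Year 3: k_p_x=0.973239, q=0.014, term=0.01121
Year 4: k_p_x=0.959614, q=0.018, term=0.013534
A_x = 0.0489


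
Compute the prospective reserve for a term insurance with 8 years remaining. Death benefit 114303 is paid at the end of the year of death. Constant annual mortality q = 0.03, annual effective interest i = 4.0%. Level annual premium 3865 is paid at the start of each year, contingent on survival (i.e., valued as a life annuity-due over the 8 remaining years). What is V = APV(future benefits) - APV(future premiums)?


v = 1/(1+i) = 0.961538
APV(future benefits) per unit = sum_{k=0}^{7} k_p_x * q * v^(k+1) = 0.18314
APV(future benefits) = 114303 * 0.18314 = 20933.4386
Life annuity-due factor ä_{x:8} = sum_{k=0}^{7} k_p_x * v^k = 6.348849
APV(future premiums) = 3865 * 6.348849 = 24538.3031
V = 20933.4386 - 24538.3031
= -3604.8645


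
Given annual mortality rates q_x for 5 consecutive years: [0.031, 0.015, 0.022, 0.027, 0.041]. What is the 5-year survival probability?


p_k = 1 - q_k for each year
Survival = product of (1 - q_k)
= 0.969 * 0.985 * 0.978 * 0.973 * 0.959
= 0.871


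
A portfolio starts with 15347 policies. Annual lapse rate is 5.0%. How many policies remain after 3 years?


remaining = initial * (1 - lapse)^years
= 15347 * (1 - 0.05)^3
= 15347 * 0.857375
= 13158.1341


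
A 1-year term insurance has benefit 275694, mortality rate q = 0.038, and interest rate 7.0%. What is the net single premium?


NSP = benefit * q * v
v = 1/(1+i) = 0.934579
NSP = 275694 * 0.038 * 0.934579
= 9791.0019


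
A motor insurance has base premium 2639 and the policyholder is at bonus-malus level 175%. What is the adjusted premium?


adjusted = base * BM_level / 100
= 2639 * 175 / 100
= 2639 * 1.75
= 4618.25


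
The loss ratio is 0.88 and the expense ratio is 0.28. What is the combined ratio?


Combined ratio = loss ratio + expense ratio
= 0.88 + 0.28
= 1.16


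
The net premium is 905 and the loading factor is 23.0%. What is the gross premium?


Gross = net * (1 + loading)
= 905 * (1 + 0.23)
= 905 * 1.23
= 1113.15


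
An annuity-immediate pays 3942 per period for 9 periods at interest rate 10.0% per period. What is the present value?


PV = PMT * (1 - (1+i)^(-n)) / i
= 3942 * (1 - (1+0.1)^(-9)) / 0.1
= 3942 * (1 - 0.424098) / 0.1
= 3942 * 5.759024
= 22702.0719


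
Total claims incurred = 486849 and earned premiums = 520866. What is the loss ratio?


Loss ratio = claims / premiums
= 486849 / 520866
= 0.9347


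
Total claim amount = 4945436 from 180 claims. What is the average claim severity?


severity = total / number
= 4945436 / 180
= 27474.6444


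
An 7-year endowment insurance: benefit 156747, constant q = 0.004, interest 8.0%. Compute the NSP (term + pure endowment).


Term component = 3229.3807
Pure endowment = 7_p_x * v^7 * benefit = 0.972334 * 0.58349 * 156747 = 88930.0053
NSP = 92159.386


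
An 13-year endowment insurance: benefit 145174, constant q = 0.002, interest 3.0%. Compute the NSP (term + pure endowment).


Term component = 3053.5762
Pure endowment = 13_p_x * v^13 * benefit = 0.97431 * 0.680951 * 145174 = 96316.7808
NSP = 99370.357


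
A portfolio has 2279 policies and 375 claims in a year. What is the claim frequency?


frequency = claims / policies
= 375 / 2279
= 0.1645


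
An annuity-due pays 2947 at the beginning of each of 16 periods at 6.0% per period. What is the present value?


PV_due = PMT * (1-(1+i)^(-n))/i * (1+i)
PV_immediate = 29782.0734
PV_due = 29782.0734 * 1.06
= 31568.9978


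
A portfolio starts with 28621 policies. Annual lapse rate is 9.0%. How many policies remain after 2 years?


remaining = initial * (1 - lapse)^years
= 28621 * (1 - 0.09)^2
= 28621 * 0.8281
= 23701.0501


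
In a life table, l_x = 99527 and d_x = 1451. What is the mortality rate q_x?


q_x = d_x / l_x
= 1451 / 99527
= 0.0146


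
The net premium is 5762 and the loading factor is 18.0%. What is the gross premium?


Gross = net * (1 + loading)
= 5762 * (1 + 0.18)
= 5762 * 1.18
= 6799.16


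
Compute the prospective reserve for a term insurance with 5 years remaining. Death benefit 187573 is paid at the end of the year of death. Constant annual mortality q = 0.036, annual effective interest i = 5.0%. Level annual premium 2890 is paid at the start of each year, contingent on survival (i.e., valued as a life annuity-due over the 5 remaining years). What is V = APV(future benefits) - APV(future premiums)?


v = 1/(1+i) = 0.952381
APV(future benefits) per unit = sum_{k=0}^{4} k_p_x * q * v^(k+1) = 0.145554
APV(future benefits) = 187573 * 0.145554 = 27302.0586
Life annuity-due factor ä_{x:5} = sum_{k=0}^{4} k_p_x * v^k = 4.245334
APV(future premiums) = 2890 * 4.245334 = 12269.0154
V = 27302.0586 - 12269.0154
= 15033.0432


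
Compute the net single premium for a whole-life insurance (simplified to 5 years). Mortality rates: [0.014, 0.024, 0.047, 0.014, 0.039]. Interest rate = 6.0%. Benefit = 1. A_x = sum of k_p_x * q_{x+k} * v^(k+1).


v = 0.943396
Year 0: k_p_x=1.0, q=0.014, term=0.013208
Year 1: k_p_x=0.986, q=0.024, term=0.021061
Year 2: k_p_x=0.962336, q=0.047, term=0.037976
Year 3: k_p_x=0.917106, q=0.014, term=0.01017
Year 4: k_p_x=0.904267, q=0.039, term=0.026353
A_x = 0.1088


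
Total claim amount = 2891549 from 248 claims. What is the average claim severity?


severity = total / number
= 2891549 / 248
= 11659.4718


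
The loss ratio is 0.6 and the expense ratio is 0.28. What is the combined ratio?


Combined ratio = loss ratio + expense ratio
= 0.6 + 0.28
= 0.88
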